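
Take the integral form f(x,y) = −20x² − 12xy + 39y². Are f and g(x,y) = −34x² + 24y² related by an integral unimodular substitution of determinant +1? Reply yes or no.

D₁ = 3264, D₂ = 3264
river cycle of f (length 10): (-20, 28, 31), (31, 34, -17), (-17, 34, 31), (31, 28, -20), (-20, 52, 7), (7, 46, -41), (-41, 36, 12), (12, 36, -41), (-41, 46, 7), (7, 52, -20)
river cycle of g (length 8): (24, 48, -10), (-10, 52, 14), (14, 32, -40), (-40, 48, 6), (6, 48, -40), (-40, 32, 14), (14, 52, -10), (-10, 48, 24)
cycles differ ⇒ inequivalent

no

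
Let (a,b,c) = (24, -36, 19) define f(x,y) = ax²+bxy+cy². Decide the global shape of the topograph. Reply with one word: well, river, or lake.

D = b²−4ac = (-36)² − 4·24·19 = -528
D < 0 ⇒ definite ⇒ every region one sign ⇒ single well

well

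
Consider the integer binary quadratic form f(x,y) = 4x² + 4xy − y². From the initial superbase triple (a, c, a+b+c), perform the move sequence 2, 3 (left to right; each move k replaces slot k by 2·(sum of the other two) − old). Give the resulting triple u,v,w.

start (4,-1,7) = (f(1,0),f(0,1),f(1,1))
replace slot 2: 2·(4+7) − (-1) = 23 → (4,23,7)
replace slot 3: 2·(4+23) − 7 = 47 → (4,23,47)

4,23,47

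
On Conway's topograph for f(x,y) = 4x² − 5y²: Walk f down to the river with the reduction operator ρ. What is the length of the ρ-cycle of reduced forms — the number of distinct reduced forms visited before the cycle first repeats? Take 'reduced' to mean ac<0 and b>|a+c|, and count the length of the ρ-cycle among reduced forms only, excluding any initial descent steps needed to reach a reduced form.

D = 80, ⌊√D⌋ = 8
descent: ρ → (-5,0,4)
descent: ρ → (4,8,-1)  [lands on river]
river: ρ → (-1,8,4)
ρ-cycle length = 2 (tail of 2 descent steps not counted)

2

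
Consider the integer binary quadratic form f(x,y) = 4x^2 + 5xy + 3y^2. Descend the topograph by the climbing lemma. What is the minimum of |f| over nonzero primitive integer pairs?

translate: b→-3 (≡5 mod 8), so (4,5,3)→(4,-3,2)
flip: (4,-3,2)→(2,3,4)
translate: b→-1 (≡3 mod 4), so (2,3,4)→(2,-1,3)
reduced (well bottom): (2,-1,3) with a≤c, −a<b≤a
well minimum = a = 2

2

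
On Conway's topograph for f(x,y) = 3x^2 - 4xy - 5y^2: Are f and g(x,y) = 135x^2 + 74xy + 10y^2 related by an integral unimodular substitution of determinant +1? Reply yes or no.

D₁ = 76, D₂ = 76
river cycle of f (length 6): (-5, 4, 3), (3, 8, -1), (-1, 8, 3), (3, 4, -5), (-5, 6, 2), (2, 6, -5)
river cycle of g (length 6): (-1, 8, 3), (3, 4, -5), (-5, 6, 2), (2, 6, -5), (-5, 4, 3), (3, 8, -1)
cycles coincide ⇒ equivalent

yes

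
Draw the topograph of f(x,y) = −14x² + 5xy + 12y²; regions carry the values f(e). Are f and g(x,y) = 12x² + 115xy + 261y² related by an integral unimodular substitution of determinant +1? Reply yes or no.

D₁ = 697, D₂ = 697
river cycle of f (length 10): (12, 19, -7), (-7, 23, 6), (6, 25, -3), (-3, 23, 14), (14, 5, -12), (-12, 19, 7), (7, 23, -6), (-6, 25, 3), (3, 23, -14), (-14, 5, 12)
river cycle of g (length 10): (12, 19, -7), (-7, 23, 6), (6, 25, -3), (-3, 23, 14), (14, 5, -12), (-12, 19, 7), (7, 23, -6), (-6, 25, 3), (3, 23, -14), (-14, 5, 12)
cycles coincide ⇒ equivalent

yes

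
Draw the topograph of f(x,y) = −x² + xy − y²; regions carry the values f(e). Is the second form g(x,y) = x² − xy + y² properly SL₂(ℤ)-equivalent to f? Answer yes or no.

D₁ = -3, D₂ = -3
f is negative-definite; reduce −f:
−f: translate: b→1 (≡-1 mod 2), so (1,-1,1)→(1,1,1)
−f: reduced (well bottom): (1,1,1) with a≤c, −a<b≤a
flip sign back: reduced form of f is (-1,-1,-1)
g: translate: b→1 (≡-1 mod 2), so (1,-1,1)→(1,1,1)
g: reduced (well bottom): (1,1,1) with a≤c, −a<b≤a
reduced forms (-1, -1, -1) vs (1, 1, 1) ⇒ inequivalent

no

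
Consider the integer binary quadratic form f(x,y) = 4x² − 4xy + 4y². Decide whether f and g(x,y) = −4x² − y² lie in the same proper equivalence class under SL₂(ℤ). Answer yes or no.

D₁ = -48, D₂ = -16
discriminants differ ⇒ not SL₂(ℤ)-equivalent

no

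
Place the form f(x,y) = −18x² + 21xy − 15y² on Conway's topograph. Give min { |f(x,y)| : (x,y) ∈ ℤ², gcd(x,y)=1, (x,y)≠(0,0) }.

translate: b→15 (≡-21 mod 36), so (18,-21,15)→(18,15,12)
flip: (18,15,12)→(12,-15,18)
translate: b→9 (≡-15 mod 24), so (12,-15,18)→(12,9,15)
reduced (well bottom): (12,9,15) with a≤c, −a<b≤a
well minimum |f| = |-12| = 12 (negative-definite)

12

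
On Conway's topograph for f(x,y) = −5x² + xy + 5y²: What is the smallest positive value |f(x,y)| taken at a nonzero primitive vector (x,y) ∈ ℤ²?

river: ρ → (5,9,-1)
river: ρ → (-1,9,5)
river: ρ → (5,1,-5)
river: ρ → (-5,9,1)
river: ρ → (1,9,-5)
river: ρ → (-5,1,5)
closes: descent 0, river 6
min |a| on river = 1

1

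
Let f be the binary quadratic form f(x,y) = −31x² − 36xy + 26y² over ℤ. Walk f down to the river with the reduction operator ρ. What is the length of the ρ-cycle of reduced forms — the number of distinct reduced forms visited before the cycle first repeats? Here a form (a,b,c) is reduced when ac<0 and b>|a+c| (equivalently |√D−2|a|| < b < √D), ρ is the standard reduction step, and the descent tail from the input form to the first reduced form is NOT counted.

D = 4520, ⌊√D⌋ = 67
descent: ρ → (26,36,-31)  [lands on river]
river: ρ → (-31,26,31)
river: ρ → (31,36,-26)
river: ρ → (-26,16,41)
river: ρ → (41,66,-1)
river: ρ → (-1,66,41)
river: ρ → (41,16,-26)
river: ρ → (-26,36,31)
river: ρ → (31,26,-31)
river: ρ → (-31,36,26)
river: ρ → (26,16,-41)
river: ρ → (-41,66,1)
river: ρ → (1,66,-41)
river: ρ → (-41,16,26)
ρ-cycle length = 14 (tail of 1 descent step not counted)

14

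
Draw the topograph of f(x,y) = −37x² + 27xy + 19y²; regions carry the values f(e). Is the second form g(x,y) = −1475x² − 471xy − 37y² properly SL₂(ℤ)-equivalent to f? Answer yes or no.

D₁ = 3541, D₂ = 3541
river cycle of f (length 50): (19, 49, -15), (-15, 41, 31), (31, 21, -25), (-25, 29, 27), (27, 25, -27), (-27, 29, 25), (25, 21, -31), (-31, 41, 15), (15, 49, -19), (-19, 27, 37), … (40 more)
river cycle of g (length 50): (-37, 27, 19), (19, 49, -15), (-15, 41, 31), (31, 21, -25), (-25, 29, 27), (27, 25, -27), (-27, 29, 25), (25, 21, -31), (-31, 41, 15), (15, 49, -19), … (40 more)
cycles coincide ⇒ equivalent

yes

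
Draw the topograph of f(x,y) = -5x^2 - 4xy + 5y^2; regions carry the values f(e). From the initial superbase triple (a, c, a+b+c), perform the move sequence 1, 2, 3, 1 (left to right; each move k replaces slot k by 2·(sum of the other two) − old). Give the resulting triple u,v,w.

start (-5,5,-4) = (f(1,0),f(0,1),f(1,1))
replace slot 1: 2·(5+(-4)) − (-5) = 7 → (7,5,-4)
replace slot 2: 2·(7+(-4)) − 5 = 1 → (7,1,-4)
replace slot 3: 2·(7+1) − (-4) = 20 → (7,1,20)
replace slot 1: 2·(1+20) − 7 = 35 → (35,1,20)

35,1,20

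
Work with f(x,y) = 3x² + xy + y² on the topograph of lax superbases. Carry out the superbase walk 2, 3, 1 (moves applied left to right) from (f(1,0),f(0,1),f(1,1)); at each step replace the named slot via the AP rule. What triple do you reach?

start (3,1,5) = (f(1,0),f(0,1),f(1,1))
replace slot 2: 2·(3+5) − 1 = 15 → (3,15,5)
replace slot 3: 2·(3+15) − 5 = 31 → (3,15,31)
replace slot 1: 2·(15+31) − 3 = 89 → (89,15,31)

89,15,31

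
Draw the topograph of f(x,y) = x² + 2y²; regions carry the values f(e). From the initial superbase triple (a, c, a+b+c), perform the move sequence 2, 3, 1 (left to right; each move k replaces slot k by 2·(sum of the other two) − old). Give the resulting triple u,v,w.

start (1,2,3) = (f(1,0),f(0,1),f(1,1))
replace slot 2: 2·(1+3) − 2 = 6 → (1,6,3)
replace slot 3: 2·(1+6) − 3 = 11 → (1,6,11)
replace slot 1: 2·(6+11) − 1 = 33 → (33,6,11)

33,6,11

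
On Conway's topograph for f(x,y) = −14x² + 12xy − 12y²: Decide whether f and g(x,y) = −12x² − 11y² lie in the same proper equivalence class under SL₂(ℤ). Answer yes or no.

D₁ = -528, D₂ = -528
f is negative-definite; reduce −f:
−f: flip: (14,-12,12)→(12,12,14)
−f: reduced (well bottom): (12,12,14) with a≤c, −a<b≤a
flip sign back: reduced form of f is (-12,-12,-14)
g is negative-definite; reduce −g:
−g: flip: (12,0,11)→(11,0,12)
−g: reduced (well bottom): (11,0,12) with a≤c, −a<b≤a
flip sign back: reduced form of g is (-11,0,-12)
reduced forms (-12, -12, -14) vs (-11, 0, -12) ⇒ inequivalent

no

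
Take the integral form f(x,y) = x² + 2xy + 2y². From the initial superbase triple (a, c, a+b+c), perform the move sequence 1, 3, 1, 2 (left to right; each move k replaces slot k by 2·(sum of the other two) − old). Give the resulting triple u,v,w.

start (1,2,5) = (f(1,0),f(0,1),f(1,1))
replace slot 1: 2·(2+5) − 1 = 13 → (13,2,5)
replace slot 3: 2·(13+2) − 5 = 25 → (13,2,25)
replace slot 1: 2·(2+25) − 13 = 41 → (41,2,25)
replace slot 2: 2·(41+25) − 2 = 130 → (41,130,25)

41,130,25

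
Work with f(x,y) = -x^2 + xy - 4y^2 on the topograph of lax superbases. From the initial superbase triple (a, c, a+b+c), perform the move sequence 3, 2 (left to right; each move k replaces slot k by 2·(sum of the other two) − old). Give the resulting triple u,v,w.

start (-1,-4,-4) = (f(1,0),f(0,1),f(1,1))
replace slot 3: 2·((-1)+(-4)) − (-4) = -6 → (-1,-4,-6)
replace slot 2: 2·((-1)+(-6)) − (-4) = -10 → (-1,-10,-6)

-1,-10,-6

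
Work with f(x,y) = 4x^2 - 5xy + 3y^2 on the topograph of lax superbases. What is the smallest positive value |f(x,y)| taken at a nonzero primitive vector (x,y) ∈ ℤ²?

translate: b→3 (≡-5 mod 8), so (4,-5,3)→(4,3,2)
flip: (4,3,2)→(2,-3,4)
translate: b→1 (≡-3 mod 4), so (2,-3,4)→(2,1,3)
reduced (well bottom): (2,1,3) with a≤c, −a<b≤a
well minimum = a = 2

2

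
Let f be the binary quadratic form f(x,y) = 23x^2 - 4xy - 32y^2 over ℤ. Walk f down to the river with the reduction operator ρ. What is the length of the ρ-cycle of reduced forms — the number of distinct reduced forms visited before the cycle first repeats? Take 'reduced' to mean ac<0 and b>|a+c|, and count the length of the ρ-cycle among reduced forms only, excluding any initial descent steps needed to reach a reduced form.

D = 2960, ⌊√D⌋ = 54
descent: ρ → (-32,4,23)
descent: ρ → (23,42,-13)  [lands on river]
river: ρ → (-13,36,32)
river: ρ → (32,28,-17)
river: ρ → (-17,40,20)
river: ρ → (20,40,-17)
river: ρ → (-17,28,32)
river: ρ → (32,36,-13)
river: ρ → (-13,42,23)
river: ρ → (23,50,-5)
river: ρ → (-5,50,23)
ρ-cycle length = 10 (tail of 2 descent steps not counted)

10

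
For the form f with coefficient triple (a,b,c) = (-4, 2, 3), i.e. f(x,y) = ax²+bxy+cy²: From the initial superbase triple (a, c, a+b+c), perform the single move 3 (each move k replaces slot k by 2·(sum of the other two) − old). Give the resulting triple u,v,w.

start (-4,3,1) = (f(1,0),f(0,1),f(1,1))
replace slot 3: 2·((-4)+3) − 1 = -3 → (-4,3,-3)

-4,3,-3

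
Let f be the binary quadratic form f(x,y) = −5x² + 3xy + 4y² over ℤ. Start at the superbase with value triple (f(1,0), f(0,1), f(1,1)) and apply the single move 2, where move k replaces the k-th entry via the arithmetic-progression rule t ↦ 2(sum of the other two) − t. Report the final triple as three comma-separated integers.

start (-5,4,2) = (f(1,0),f(0,1),f(1,1))
replace slot 2: 2·((-5)+2) − 4 = -10 → (-5,-10,2)

-5,-10,2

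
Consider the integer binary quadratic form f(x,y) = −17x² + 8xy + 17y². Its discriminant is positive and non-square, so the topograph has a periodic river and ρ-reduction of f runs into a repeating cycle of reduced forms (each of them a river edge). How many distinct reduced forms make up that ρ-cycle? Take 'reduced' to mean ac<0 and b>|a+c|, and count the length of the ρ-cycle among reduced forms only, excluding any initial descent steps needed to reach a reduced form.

D = 1220, ⌊√D⌋ = 34
river: ρ → (17,26,-8)
river: ρ → (-8,22,23)
river: ρ → (23,24,-7)
river: ρ → (-7,32,7)
river: ρ → (7,24,-23)
river: ρ → (-23,22,8)
river: ρ → (8,26,-17)
river: ρ → (-17,8,17)
ρ-cycle length = 8 (tail of 0 descent steps not counted)

8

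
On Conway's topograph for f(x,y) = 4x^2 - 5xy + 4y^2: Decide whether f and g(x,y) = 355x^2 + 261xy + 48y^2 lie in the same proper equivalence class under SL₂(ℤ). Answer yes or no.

D₁ = -39, D₂ = -39
f: translate: b→3 (≡-5 mod 8), so (4,-5,4)→(4,3,3)
f: flip: (4,3,3)→(3,-3,4)
f: translate: b→3 (≡-3 mod 6), so (3,-3,4)→(3,3,4)
f: reduced (well bottom): (3,3,4) with a≤c, −a<b≤a
g: flip: (355,261,48)→(48,-261,355)
g: translate: b→27 (≡-261 mod 96), so (48,-261,355)→(48,27,4)
g: flip: (48,27,4)→(4,-27,48)
g: translate: b→-3 (≡-27 mod 8), so (4,-27,48)→(4,-3,3)
g: flip: (4,-3,3)→(3,3,4)
g: reduced (well bottom): (3,3,4) with a≤c, −a<b≤a
reduced forms (3, 3, 4) vs (3, 3, 4) ⇒ equivalent

yes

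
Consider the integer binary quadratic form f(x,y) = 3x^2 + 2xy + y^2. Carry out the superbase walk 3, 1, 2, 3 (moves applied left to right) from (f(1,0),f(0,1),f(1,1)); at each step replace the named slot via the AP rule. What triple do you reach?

start (3,1,6) = (f(1,0),f(0,1),f(1,1))
replace slot 3: 2·(3+1) − 6 = 2 → (3,1,2)
replace slot 1: 2·(1+2) − 3 = 3 → (3,1,2)
replace slot 2: 2·(3+2) − 1 = 9 → (3,9,2)
replace slot 3: 2·(3+9) − 2 = 22 → (3,9,22)

3,9,22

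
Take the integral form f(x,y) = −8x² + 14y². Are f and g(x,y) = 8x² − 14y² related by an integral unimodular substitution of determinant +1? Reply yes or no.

D₁ = 448, D₂ = 448
river cycle of f (length 4): (-8, 16, 6), (6, 20, -2), (-2, 20, 6), (6, 16, -8)
river cycle of g (length 4): (8, 16, -6), (-6, 20, 2), (2, 20, -6), (-6, 16, 8)
cycles differ ⇒ inequivalent

no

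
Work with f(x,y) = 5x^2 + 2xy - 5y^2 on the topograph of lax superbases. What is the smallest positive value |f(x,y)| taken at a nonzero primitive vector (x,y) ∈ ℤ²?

river: ρ → (-5,8,2)
river: ρ → (2,8,-5)
river: ρ → (-5,2,5)
river: ρ → (5,8,-2)
river: ρ → (-2,8,5)
river: ρ → (5,2,-5)
closes: descent 0, river 6
min |a| on river = 2

2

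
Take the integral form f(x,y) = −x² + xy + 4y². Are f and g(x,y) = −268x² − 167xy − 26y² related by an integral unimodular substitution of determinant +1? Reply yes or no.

D₁ = 17, D₂ = 17
river cycle of f (length 6): (-1, 3, 2), (2, 1, -2), (-2, 3, 1), (1, 3, -2), (-2, 1, 2), (2, 3, -1)
river cycle of g (length 6): (-1, 3, 2), (2, 1, -2), (-2, 3, 1), (1, 3, -2), (-2, 1, 2), (2, 3, -1)
cycles coincide ⇒ equivalent

yes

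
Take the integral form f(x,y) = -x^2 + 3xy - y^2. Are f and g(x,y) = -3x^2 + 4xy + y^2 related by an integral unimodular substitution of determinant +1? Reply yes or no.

D₁ = 5, D₂ = 28
discriminants differ ⇒ not SL₂(ℤ)-equivalent

no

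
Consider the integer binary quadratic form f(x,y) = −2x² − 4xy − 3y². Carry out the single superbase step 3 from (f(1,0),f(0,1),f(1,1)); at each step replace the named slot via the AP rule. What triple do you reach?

start (-2,-3,-9) = (f(1,0),f(0,1),f(1,1))
replace slot 3: 2·((-2)+(-3)) − (-9) = -1 → (-2,-3,-1)

-2,-3,-1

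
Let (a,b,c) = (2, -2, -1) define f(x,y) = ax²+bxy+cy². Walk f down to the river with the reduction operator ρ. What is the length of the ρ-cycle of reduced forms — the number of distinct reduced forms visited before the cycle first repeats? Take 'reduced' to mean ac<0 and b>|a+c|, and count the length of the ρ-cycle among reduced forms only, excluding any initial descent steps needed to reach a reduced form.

D = 12, ⌊√D⌋ = 3
descent: ρ → (-1,2,2)  [lands on river]
river: ρ → (2,2,-1)
ρ-cycle length = 2 (tail of 1 descent step not counted)

2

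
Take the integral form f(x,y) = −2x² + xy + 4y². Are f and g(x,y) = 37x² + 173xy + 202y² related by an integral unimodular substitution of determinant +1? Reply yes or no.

D₁ = 33, D₂ = 33
river cycle of f (length 4): (-2, 5, 1), (1, 5, -2), (-2, 3, 3), (3, 3, -2)
river cycle of g (length 4): (-2, 5, 1), (1, 5, -2), (-2, 3, 3), (3, 3, -2)
cycles coincide ⇒ equivalent

yes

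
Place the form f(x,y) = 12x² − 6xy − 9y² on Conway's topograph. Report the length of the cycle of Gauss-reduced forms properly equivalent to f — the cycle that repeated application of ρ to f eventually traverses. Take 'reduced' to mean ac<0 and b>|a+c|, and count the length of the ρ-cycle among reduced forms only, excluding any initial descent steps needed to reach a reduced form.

D = 468, ⌊√D⌋ = 21
descent: ρ → (-9,6,12)  [lands on river]
river: ρ → (12,18,-3)
river: ρ → (-3,18,12)
river: ρ → (12,6,-9)
river: ρ → (-9,12,9)
river: ρ → (9,6,-12)
river: ρ → (-12,18,3)
river: ρ → (3,18,-12)
river: ρ → (-12,6,9)
river: ρ → (9,12,-9)
ρ-cycle length = 10 (tail of 1 descent step not counted)

10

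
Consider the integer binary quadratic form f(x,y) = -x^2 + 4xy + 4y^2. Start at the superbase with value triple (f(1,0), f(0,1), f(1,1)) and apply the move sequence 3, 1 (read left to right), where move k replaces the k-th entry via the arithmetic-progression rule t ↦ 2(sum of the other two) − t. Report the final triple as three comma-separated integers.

start (-1,4,7) = (f(1,0),f(0,1),f(1,1))
replace slot 3: 2·((-1)+4) − 7 = -1 → (-1,4,-1)
replace slot 1: 2·(4+(-1)) − (-1) = 7 → (7,4,-1)

7,4,-1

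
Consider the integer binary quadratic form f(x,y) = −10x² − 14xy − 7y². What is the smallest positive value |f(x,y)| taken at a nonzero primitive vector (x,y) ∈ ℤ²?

translate: b→-6 (≡14 mod 20), so (10,14,7)→(10,-6,3)
flip: (10,-6,3)→(3,6,10)
translate: b→0 (≡6 mod 6), so (3,6,10)→(3,0,7)
reduced (well bottom): (3,0,7) with a≤c, −a<b≤a
well minimum |f| = |-3| = 3 (negative-definite)

3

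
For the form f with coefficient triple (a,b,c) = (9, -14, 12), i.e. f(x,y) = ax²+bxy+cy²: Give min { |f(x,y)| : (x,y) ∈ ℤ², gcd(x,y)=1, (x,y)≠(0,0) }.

translate: b→4 (≡-14 mod 18), so (9,-14,12)→(9,4,7)
flip: (9,4,7)→(7,-4,9)
reduced (well bottom): (7,-4,9) with a≤c, −a<b≤a
well minimum = a = 7

7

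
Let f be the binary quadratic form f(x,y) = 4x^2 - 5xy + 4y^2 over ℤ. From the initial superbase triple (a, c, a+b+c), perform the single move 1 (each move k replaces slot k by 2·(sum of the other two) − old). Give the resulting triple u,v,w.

start (4,4,3) = (f(1,0),f(0,1),f(1,1))
replace slot 1: 2·(4+3) − 4 = 10 → (10,4,3)

10,4,3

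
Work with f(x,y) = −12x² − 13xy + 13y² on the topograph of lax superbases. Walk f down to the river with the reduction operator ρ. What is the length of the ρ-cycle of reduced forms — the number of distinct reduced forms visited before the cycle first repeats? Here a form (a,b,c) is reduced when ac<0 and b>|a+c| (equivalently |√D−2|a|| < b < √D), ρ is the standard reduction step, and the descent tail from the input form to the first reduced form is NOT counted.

D = 793, ⌊√D⌋ = 28
descent: ρ → (13,13,-12)  [lands on river]
river: ρ → (-12,11,14)
river: ρ → (14,17,-9)
river: ρ → (-9,19,12)
river: ρ → (12,5,-16)
river: ρ → (-16,27,1)
river: ρ → (1,27,-16)
river: ρ → (-16,5,12)
river: ρ → (12,19,-9)
river: ρ → (-9,17,14)
river: ρ → (14,11,-12)
river: ρ → (-12,13,13)
ρ-cycle length = 12 (tail of 1 descent step not counted)

12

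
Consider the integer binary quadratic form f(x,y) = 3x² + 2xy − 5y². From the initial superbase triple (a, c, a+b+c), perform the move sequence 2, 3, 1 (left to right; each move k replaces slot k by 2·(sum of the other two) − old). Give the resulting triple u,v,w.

start (3,-5,0) = (f(1,0),f(0,1),f(1,1))
replace slot 2: 2·(3+0) − (-5) = 11 → (3,11,0)
replace slot 3: 2·(3+11) − 0 = 28 → (3,11,28)
replace slot 1: 2·(11+28) − 3 = 75 → (75,11,28)

75,11,28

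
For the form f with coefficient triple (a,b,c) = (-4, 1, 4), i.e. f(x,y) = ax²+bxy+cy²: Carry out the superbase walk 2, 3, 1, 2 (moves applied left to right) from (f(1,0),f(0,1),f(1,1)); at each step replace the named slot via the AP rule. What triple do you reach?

start (-4,4,1) = (f(1,0),f(0,1),f(1,1))
replace slot 2: 2·((-4)+1) − 4 = -10 → (-4,-10,1)
replace slot 3: 2·((-4)+(-10)) − 1 = -29 → (-4,-10,-29)
replace slot 1: 2·((-10)+(-29)) − (-4) = -74 → (-74,-10,-29)
replace slot 2: 2·((-74)+(-29)) − (-10) = -196 → (-74,-196,-29)

-74,-196,-29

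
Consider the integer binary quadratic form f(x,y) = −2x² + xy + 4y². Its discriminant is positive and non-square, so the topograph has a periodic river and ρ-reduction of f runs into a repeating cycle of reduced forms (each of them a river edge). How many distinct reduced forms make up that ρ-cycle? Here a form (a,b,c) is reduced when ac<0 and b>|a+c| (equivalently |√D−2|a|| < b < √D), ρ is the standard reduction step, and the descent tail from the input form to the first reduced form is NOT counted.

D = 33, ⌊√D⌋ = 5
descent: ρ → (4,-1,-2)
descent: ρ → (-2,5,1)  [lands on river]
river: ρ → (1,5,-2)
river: ρ → (-2,3,3)
river: ρ → (3,3,-2)
ρ-cycle length = 4 (tail of 2 descent steps not counted)

4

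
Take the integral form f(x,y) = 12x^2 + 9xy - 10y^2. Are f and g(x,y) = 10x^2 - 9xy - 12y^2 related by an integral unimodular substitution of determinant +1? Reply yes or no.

D₁ = 561, D₂ = 561
river cycle of f (length 16): (-10, 11, 11), (11, 11, -10), (-10, 9, 12), (12, 15, -7), (-7, 13, 14), (14, 15, -6), (-6, 21, 5), (5, 19, -10), (-10, 21, 3), (3, 21, -10), … (6 more)
river cycle of g (length 16): (-12, 9, 10), (10, 11, -11), (-11, 11, 10), (10, 9, -12), (-12, 15, 7), (7, 13, -14), (-14, 15, 6), (6, 21, -5), (-5, 19, 10), (10, 21, -3), … (6 more)
cycles differ ⇒ inequivalent

no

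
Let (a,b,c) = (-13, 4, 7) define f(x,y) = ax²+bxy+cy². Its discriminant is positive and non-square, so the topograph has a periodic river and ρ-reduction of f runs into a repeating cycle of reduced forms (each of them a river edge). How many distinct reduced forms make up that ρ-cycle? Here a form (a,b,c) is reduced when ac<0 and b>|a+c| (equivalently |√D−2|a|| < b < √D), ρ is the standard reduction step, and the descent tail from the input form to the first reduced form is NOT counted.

D = 380, ⌊√D⌋ = 19
descent: ρ → (7,10,-10)  [lands on river]
river: ρ → (-10,10,7)
river: ρ → (7,18,-2)
river: ρ → (-2,18,7)
ρ-cycle length = 4 (tail of 1 descent step not counted)

4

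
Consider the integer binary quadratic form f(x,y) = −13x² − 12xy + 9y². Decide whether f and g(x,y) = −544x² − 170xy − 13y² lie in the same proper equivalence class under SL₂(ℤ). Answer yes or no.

D₁ = 612, D₂ = 612
river cycle of f (length 8): (9, 12, -13), (-13, 14, 8), (8, 18, -9), (-9, 18, 8), (8, 14, -13), (-13, 12, 9), (9, 24, -1), (-1, 24, 9)
river cycle of g (length 8): (-13, 14, 8), (8, 18, -9), (-9, 18, 8), (8, 14, -13), (-13, 12, 9), (9, 24, -1), (-1, 24, 9), (9, 12, -13)
cycles coincide ⇒ equivalent

yes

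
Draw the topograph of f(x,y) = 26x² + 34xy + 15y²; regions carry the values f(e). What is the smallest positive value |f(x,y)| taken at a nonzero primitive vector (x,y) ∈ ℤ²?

translate: b→-18 (≡34 mod 52), so (26,34,15)→(26,-18,7)
flip: (26,-18,7)→(7,18,26)
translate: b→4 (≡18 mod 14), so (7,18,26)→(7,4,15)
reduced (well bottom): (7,4,15) with a≤c, −a<b≤a
well minimum = a = 7

7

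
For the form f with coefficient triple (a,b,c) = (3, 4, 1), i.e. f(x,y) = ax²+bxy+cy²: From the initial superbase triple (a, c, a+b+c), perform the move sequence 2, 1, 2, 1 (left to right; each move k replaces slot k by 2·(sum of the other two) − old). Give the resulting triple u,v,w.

start (3,1,8) = (f(1,0),f(0,1),f(1,1))
replace slot 2: 2·(3+8) − 1 = 21 → (3,21,8)
replace slot 1: 2·(21+8) − 3 = 55 → (55,21,8)
replace slot 2: 2·(55+8) − 21 = 105 → (55,105,8)
replace slot 1: 2·(105+8) − 55 = 171 → (171,105,8)

171,105,8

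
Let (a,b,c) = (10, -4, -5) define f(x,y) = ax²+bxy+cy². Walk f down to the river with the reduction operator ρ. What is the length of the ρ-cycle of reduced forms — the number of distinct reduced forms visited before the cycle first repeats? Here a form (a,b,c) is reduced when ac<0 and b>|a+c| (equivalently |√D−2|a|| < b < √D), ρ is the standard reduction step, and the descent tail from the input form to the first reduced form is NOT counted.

D = 216, ⌊√D⌋ = 14
descent: ρ → (-5,14,1)  [lands on river]
river: ρ → (1,14,-5)
river: ρ → (-5,6,9)
river: ρ → (9,12,-2)
river: ρ → (-2,12,9)
river: ρ → (9,6,-5)
ρ-cycle length = 6 (tail of 1 descent step not counted)

6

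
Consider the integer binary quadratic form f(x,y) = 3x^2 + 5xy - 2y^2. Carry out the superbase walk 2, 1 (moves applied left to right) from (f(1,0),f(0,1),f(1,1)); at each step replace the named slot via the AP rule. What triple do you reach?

start (3,-2,6) = (f(1,0),f(0,1),f(1,1))
replace slot 2: 2·(3+6) − (-2) = 20 → (3,20,6)
replace slot 1: 2·(20+6) − 3 = 49 → (49,20,6)

49,20,6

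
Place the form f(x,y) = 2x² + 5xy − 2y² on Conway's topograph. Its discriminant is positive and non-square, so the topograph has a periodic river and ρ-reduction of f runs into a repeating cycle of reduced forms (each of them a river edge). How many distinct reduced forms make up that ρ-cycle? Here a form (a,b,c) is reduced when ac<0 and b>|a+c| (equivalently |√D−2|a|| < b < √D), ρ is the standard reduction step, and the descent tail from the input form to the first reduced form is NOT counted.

D = 41, ⌊√D⌋ = 6
river: ρ → (-2,3,4)
river: ρ → (4,5,-1)
river: ρ → (-1,5,4)
river: ρ → (4,3,-2)
river: ρ → (-2,5,2)
river: ρ → (2,3,-4)
river: ρ → (-4,5,1)
river: ρ → (1,5,-4)
river: ρ → (-4,3,2)
river: ρ → (2,5,-2)
ρ-cycle length = 10 (tail of 0 descent steps not counted)

10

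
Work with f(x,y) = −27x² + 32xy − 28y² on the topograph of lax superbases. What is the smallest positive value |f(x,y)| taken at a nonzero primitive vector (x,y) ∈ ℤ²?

translate: b→22 (≡-32 mod 54), so (27,-32,28)→(27,22,23)
flip: (27,22,23)→(23,-22,27)
reduced (well bottom): (23,-22,27) with a≤c, −a<b≤a
well minimum |f| = |-23| = 23 (negative-definite)

23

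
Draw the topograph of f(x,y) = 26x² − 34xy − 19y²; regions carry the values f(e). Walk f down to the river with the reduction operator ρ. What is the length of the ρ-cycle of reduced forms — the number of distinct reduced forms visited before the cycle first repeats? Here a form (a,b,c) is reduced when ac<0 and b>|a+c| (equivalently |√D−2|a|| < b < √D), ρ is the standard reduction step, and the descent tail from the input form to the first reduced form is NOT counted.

D = 3132, ⌊√D⌋ = 55
descent: ρ → (-19,34,26)  [lands on river]
river: ρ → (26,18,-27)
river: ρ → (-27,36,17)
river: ρ → (17,32,-31)
river: ρ → (-31,30,18)
river: ρ → (18,42,-19)
ρ-cycle length = 6 (tail of 1 descent step not counted)

6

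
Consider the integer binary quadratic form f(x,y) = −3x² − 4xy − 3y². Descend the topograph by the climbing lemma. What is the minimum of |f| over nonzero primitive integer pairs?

translate: b→-2 (≡4 mod 6), so (3,4,3)→(3,-2,2)
flip: (3,-2,2)→(2,2,3)
reduced (well bottom): (2,2,3) with a≤c, −a<b≤a
well minimum |f| = |-2| = 2 (negative-definite)

2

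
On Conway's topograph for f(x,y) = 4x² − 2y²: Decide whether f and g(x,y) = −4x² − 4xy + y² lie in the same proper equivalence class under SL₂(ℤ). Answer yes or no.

D₁ = 32, D₂ = 32
river cycle of f (length 2): (-2, 4, 2), (2, 4, -2)
river cycle of g (length 2): (1, 4, -4), (-4, 4, 1)
cycles differ ⇒ inequivalent

no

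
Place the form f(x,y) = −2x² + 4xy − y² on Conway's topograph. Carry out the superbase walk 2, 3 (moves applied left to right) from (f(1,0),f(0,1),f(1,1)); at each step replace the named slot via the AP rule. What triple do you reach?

start (-2,-1,1) = (f(1,0),f(0,1),f(1,1))
replace slot 2: 2·((-2)+1) − (-1) = -1 → (-2,-1,1)
replace slot 3: 2·((-2)+(-1)) − 1 = -7 → (-2,-1,-7)

-2,-1,-7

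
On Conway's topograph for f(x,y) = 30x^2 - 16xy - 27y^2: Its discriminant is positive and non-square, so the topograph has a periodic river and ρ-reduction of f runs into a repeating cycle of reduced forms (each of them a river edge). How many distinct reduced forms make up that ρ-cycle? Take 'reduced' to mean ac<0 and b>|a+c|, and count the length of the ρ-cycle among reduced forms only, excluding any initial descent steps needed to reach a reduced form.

D = 3496, ⌊√D⌋ = 59
descent: ρ → (-27,16,30)  [lands on river]
river: ρ → (30,44,-13)
river: ρ → (-13,34,45)
river: ρ → (45,56,-2)
river: ρ → (-2,56,45)
river: ρ → (45,34,-13)
river: ρ → (-13,44,30)
river: ρ → (30,16,-27)
river: ρ → (-27,38,19)
river: ρ → (19,38,-27)
ρ-cycle length = 10 (tail of 1 descent step not counted)

10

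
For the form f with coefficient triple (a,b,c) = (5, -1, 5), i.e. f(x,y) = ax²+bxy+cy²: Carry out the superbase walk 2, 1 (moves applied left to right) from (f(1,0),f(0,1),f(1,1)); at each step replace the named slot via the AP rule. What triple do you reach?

start (5,5,9) = (f(1,0),f(0,1),f(1,1))
replace slot 2: 2·(5+9) − 5 = 23 → (5,23,9)
replace slot 1: 2·(23+9) − 5 = 59 → (59,23,9)

59,23,9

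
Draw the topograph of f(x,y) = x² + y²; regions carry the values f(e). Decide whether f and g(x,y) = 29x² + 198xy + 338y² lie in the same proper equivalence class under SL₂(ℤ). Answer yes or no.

D₁ = -4, D₂ = -4
f: reduced (well bottom): (1,0,1) with a≤c, −a<b≤a
g: translate: b→24 (≡198 mod 58), so (29,198,338)→(29,24,5)
g: flip: (29,24,5)→(5,-24,29)
g: translate: b→-4 (≡-24 mod 10), so (5,-24,29)→(5,-4,1)
g: flip: (5,-4,1)→(1,4,5)
g: translate: b→0 (≡4 mod 2), so (1,4,5)→(1,0,1)
g: reduced (well bottom): (1,0,1) with a≤c, −a<b≤a
reduced forms (1, 0, 1) vs (1, 0, 1) ⇒ equivalent

yes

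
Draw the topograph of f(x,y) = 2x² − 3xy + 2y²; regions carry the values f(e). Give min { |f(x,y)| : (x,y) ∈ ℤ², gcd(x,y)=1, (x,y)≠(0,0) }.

translate: b→1 (≡-3 mod 4), so (2,-3,2)→(2,1,1)
flip: (2,1,1)→(1,-1,2)
translate: b→1 (≡-1 mod 2), so (1,-1,2)→(1,1,2)
reduced (well bottom): (1,1,2) with a≤c, −a<b≤a
well minimum = a = 1

1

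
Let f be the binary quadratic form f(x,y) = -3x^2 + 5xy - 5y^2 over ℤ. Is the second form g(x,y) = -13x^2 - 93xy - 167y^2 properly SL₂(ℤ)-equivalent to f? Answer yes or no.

D₁ = -35, D₂ = -35
f is negative-definite; reduce −f:
−f: translate: b→1 (≡-5 mod 6), so (3,-5,5)→(3,1,3)
−f: reduced (well bottom): (3,1,3) with a≤c, −a<b≤a
flip sign back: reduced form of f is (-3,-1,-3)
g is negative-definite; reduce −g:
−g: translate: b→-11 (≡93 mod 26), so (13,93,167)→(13,-11,3)
−g: flip: (13,-11,3)→(3,11,13)
−g: translate: b→-1 (≡11 mod 6), so (3,11,13)→(3,-1,3)
−g: flip: (3,-1,3)→(3,1,3)
−g: reduced (well bottom): (3,1,3) with a≤c, −a<b≤a
flip sign back: reduced form of g is (-3,-1,-3)
reduced forms (-3, -1, -3) vs (-3, -1, -3) ⇒ equivalent

yes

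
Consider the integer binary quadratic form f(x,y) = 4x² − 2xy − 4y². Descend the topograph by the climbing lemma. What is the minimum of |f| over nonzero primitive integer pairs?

descent: ρ → (-4,2,4)  [lands on river]
river: ρ → (4,6,-2)
river: ρ → (-2,6,4)
river: ρ → (4,2,-4)
river: ρ → (-4,6,2)
river: ρ → (2,6,-4)
closes: descent 1, river 6
min |a| on river = 2

2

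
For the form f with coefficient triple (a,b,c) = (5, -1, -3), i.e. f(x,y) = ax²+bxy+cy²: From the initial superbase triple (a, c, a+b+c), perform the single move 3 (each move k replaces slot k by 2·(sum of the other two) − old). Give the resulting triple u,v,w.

start (5,-3,1) = (f(1,0),f(0,1),f(1,1))
replace slot 3: 2·(5+(-3)) − 1 = 3 → (5,-3,3)

5,-3,3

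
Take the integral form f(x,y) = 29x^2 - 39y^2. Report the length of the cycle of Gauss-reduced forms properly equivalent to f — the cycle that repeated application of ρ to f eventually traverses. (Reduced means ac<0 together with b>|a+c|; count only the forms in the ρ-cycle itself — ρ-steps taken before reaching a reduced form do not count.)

D = 4524, ⌊√D⌋ = 67
descent: ρ → (-39,0,29)
descent: ρ → (29,58,-10)  [lands on river]
river: ρ → (-10,62,17)
river: ρ → (17,40,-43)
river: ρ → (-43,46,14)
river: ρ → (14,66,-3)
river: ρ → (-3,66,14)
river: ρ → (14,46,-43)
river: ρ → (-43,40,17)
river: ρ → (17,62,-10)
river: ρ → (-10,58,29)
ρ-cycle length = 10 (tail of 2 descent steps not counted)

10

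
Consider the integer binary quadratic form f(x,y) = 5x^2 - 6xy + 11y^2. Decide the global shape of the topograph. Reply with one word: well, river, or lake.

D = b²−4ac = (-6)² − 4·5·11 = -184
D < 0 ⇒ definite ⇒ every region one sign ⇒ single well

well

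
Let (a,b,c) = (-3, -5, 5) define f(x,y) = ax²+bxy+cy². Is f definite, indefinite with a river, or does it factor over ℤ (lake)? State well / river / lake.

D = b²−4ac = (-5)² − 4·(-3)·5 = 85
D > 0 non-square ⇒ indefinite ⇒ periodic river

river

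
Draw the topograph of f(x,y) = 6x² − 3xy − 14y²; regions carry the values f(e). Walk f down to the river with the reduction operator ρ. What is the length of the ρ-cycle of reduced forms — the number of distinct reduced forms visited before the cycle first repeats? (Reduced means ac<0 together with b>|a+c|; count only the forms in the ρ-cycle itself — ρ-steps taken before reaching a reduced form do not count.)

D = 345, ⌊√D⌋ = 18
descent: ρ → (-14,3,6)
descent: ρ → (6,9,-11)  [lands on river]
river: ρ → (-11,13,4)
river: ρ → (4,11,-14)
river: ρ → (-14,17,1)
river: ρ → (1,17,-14)
river: ρ → (-14,11,4)
river: ρ → (4,13,-11)
river: ρ → (-11,9,6)
river: ρ → (6,15,-5)
river: ρ → (-5,15,6)
ρ-cycle length = 10 (tail of 2 descent steps not counted)

10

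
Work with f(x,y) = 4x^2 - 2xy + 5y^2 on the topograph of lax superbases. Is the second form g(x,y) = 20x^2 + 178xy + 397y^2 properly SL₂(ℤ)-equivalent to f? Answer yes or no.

D₁ = -76, D₂ = -76
f: reduced (well bottom): (4,-2,5) with a≤c, −a<b≤a
g: translate: b→18 (≡178 mod 40), so (20,178,397)→(20,18,5)
g: flip: (20,18,5)→(5,-18,20)
g: translate: b→2 (≡-18 mod 10), so (5,-18,20)→(5,2,4)
g: flip: (5,2,4)→(4,-2,5)
g: reduced (well bottom): (4,-2,5) with a≤c, −a<b≤a
reduced forms (4, -2, 5) vs (4, -2, 5) ⇒ equivalent

yes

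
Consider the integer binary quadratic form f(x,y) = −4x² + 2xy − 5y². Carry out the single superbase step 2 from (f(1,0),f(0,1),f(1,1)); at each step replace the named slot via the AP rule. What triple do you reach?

start (-4,-5,-7) = (f(1,0),f(0,1),f(1,1))
replace slot 2: 2·((-4)+(-7)) − (-5) = -17 → (-4,-17,-7)

-4,-17,-7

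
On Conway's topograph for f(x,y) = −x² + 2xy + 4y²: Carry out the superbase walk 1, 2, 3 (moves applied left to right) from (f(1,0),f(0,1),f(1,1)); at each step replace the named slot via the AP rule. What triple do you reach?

start (-1,4,5) = (f(1,0),f(0,1),f(1,1))
replace slot 1: 2·(4+5) − (-1) = 19 → (19,4,5)
replace slot 2: 2·(19+5) − 4 = 44 → (19,44,5)
replace slot 3: 2·(19+44) − 5 = 121 → (19,44,121)

19,44,121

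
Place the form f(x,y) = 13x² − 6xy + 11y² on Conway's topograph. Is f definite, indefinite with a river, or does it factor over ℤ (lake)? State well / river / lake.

D = b²−4ac = (-6)² − 4·13·11 = -536
D < 0 ⇒ definite ⇒ every region one sign ⇒ single well

well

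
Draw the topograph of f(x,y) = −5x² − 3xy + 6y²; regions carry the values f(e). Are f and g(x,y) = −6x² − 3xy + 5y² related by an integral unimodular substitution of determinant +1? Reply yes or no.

D₁ = 129, D₂ = 129
river cycle of f (length 10): (6, 3, -5), (-5, 7, 4), (4, 9, -3), (-3, 9, 4), (4, 7, -5), (-5, 3, 6), (6, 9, -2), (-2, 11, 1), (1, 11, -2), (-2, 9, 6)
river cycle of g (length 10): (5, 3, -6), (-6, 9, 2), (2, 11, -1), (-1, 11, 2), (2, 9, -6), (-6, 3, 5), (5, 7, -4), (-4, 9, 3), (3, 9, -4), (-4, 7, 5)
cycles differ ⇒ inequivalent

no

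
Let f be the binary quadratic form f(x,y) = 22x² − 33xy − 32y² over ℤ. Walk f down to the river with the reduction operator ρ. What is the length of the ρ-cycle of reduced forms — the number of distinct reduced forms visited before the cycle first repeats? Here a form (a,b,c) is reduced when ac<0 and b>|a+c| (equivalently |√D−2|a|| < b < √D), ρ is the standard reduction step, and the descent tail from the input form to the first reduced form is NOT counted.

D = 3905, ⌊√D⌋ = 62
descent: ρ → (-32,33,22)  [lands on river]
river: ρ → (22,55,-10)
river: ρ → (-10,45,47)
river: ρ → (47,49,-8)
river: ρ → (-8,47,53)
river: ρ → (53,59,-2)
river: ρ → (-2,61,23)
river: ρ → (23,31,-32)
ρ-cycle length = 8 (tail of 1 descent step not counted)

8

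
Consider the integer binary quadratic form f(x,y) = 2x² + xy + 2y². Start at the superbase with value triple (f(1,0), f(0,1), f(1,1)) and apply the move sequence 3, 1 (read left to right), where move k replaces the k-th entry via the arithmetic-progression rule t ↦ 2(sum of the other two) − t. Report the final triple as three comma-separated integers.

start (2,2,5) = (f(1,0),f(0,1),f(1,1))
replace slot 3: 2·(2+2) − 5 = 3 → (2,2,3)
replace slot 1: 2·(2+3) − 2 = 8 → (8,2,3)

8,2,3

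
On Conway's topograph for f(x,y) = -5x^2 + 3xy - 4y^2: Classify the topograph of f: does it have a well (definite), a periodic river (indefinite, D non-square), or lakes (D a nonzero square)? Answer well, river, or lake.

D = b²−4ac = 3² − 4·(-5)·(-4) = -71
D < 0 ⇒ definite ⇒ every region one sign ⇒ single well

well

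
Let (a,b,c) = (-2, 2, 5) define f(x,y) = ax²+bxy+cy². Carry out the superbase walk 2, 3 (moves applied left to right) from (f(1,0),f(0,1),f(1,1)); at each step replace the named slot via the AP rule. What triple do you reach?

start (-2,5,5) = (f(1,0),f(0,1),f(1,1))
replace slot 2: 2·((-2)+5) − 5 = 1 → (-2,1,5)
replace slot 3: 2·((-2)+1) − 5 = -7 → (-2,1,-7)

-2,1,-7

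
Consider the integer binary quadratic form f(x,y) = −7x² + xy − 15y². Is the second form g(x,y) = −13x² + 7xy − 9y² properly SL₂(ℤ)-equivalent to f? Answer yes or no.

D₁ = -419, D₂ = -419
f is negative-definite; reduce −f:
−f: reduced (well bottom): (7,-1,15) with a≤c, −a<b≤a
flip sign back: reduced form of f is (-7,1,-15)
g is negative-definite; reduce −g:
−g: flip: (13,-7,9)→(9,7,13)
−g: reduced (well bottom): (9,7,13) with a≤c, −a<b≤a
flip sign back: reduced form of g is (-9,-7,-13)
reduced forms (-7, 1, -15) vs (-9, -7, -13) ⇒ inequivalent

no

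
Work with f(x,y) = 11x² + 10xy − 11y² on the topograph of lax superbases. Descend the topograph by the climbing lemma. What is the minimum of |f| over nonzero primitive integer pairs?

river: ρ → (-11,12,10)
river: ρ → (10,8,-13)
river: ρ → (-13,18,5)
river: ρ → (5,22,-5)
river: ρ → (-5,18,13)
river: ρ → (13,8,-10)
river: ρ → (-10,12,11)
river: ρ → (11,10,-11)
closes: descent 0, river 8
min |a| on river = 5

5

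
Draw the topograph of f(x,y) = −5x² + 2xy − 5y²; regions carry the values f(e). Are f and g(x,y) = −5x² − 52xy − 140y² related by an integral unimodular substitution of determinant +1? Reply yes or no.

D₁ = -96, D₂ = -96
f is negative-definite; reduce −f:
−f: flip: (5,-2,5)→(5,2,5)
−f: reduced (well bottom): (5,2,5) with a≤c, −a<b≤a
flip sign back: reduced form of f is (-5,-2,-5)
g is negative-definite; reduce −g:
−g: translate: b→2 (≡52 mod 10), so (5,52,140)→(5,2,5)
−g: reduced (well bottom): (5,2,5) with a≤c, −a<b≤a
flip sign back: reduced form of g is (-5,-2,-5)
reduced forms (-5, -2, -5) vs (-5, -2, -5) ⇒ equivalent

yes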